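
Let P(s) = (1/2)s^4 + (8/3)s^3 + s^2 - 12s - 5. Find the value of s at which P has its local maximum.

P'(s) = 2s^3 + 8s^2 + 2s - 12 = 0 at s = -3, -2, 1.
P''(s) = 6s^2 + 16s + 2. P''(-3) = 8 > 0 ⇒ local minimum; P''(-2) = -6 < 0 ⇒ local maximum; P''(1) = 24 > 0 ⇒ local minimum.
So the local maximum value is P(-2) = 29/3.

-2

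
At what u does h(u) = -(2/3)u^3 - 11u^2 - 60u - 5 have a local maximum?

-5

Critical points: h'(u) = -2u^2 - 22u - 60 vanishes at u = -6, -5.
Since h''(u) = -4u - 22, we get h''(-6) = 2 > 0 ⇒ local minimum; h''(-5) = -2 < 0 ⇒ local maximum.
The local maximum is h(-5) = 310/3.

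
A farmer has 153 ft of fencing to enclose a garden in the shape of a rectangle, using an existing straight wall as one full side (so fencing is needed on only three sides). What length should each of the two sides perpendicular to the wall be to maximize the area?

153/4

Let the sides perpendicular to the wall have length x and the parallel side y, so 2x + y = 153 and the area is A = xy = x(153 − 2x).
A'(x) = 153 − 4x = 0 gives x = 153/4, and A''(x) = −4 < 0 confirms a maximum.
Then y = 153 − 2·153/4 = 153/2 and A = 23409/8.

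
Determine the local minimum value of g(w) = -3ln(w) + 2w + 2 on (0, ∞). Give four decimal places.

g'(w) = -3/w + 2 = 0 gives w = 3/2.
g''(w) = 3/w², which is positive for w > 0, so this is a local minimum.
g(3/2) = -3·ln(3/2) + 3 + 2 ≈ 3.7836.

3.7836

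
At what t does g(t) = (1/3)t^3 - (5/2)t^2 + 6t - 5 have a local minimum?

3

g'(t) = t^2 - 5t + 6. Setting g'(t) = 0 gives t ∈ {2, 3}.
Second-derivative test with g''(t) = 2t - 5: g''(2) = -1 < 0 ⇒ local maximum; g''(3) = 1 > 0 ⇒ local minimum.
Thus g has its local minimum at t = 3, with value -1/2.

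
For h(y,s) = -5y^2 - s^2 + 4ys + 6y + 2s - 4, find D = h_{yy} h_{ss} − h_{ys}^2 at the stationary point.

∂h/∂y = -10y + 4s + 6 = 0 and ∂h/∂s = 4y - 2s + 2 = 0, so (y, s) = (5, 11).
The Hessian has h_{yy} = -10, h_{ss} = -2, h_{ys} = 4, giving D = 4 > 0 with h_{yy} < 0, so the point is a local maximum.
D = (-10)·(-2) − (4)^2 = 4.

4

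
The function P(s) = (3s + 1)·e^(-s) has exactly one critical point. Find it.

2/3

Differentiating with the product rule gives P'(s) = (-3s + 2)·e^(-s). Since e^(-s) > 0, the only critical point is s = 2/3.
P''(2/3) has the same sign as -3 < 0, so this is a local maximum.
P(2/3) = (3)·e^(-2/3) ≈ 1.5403.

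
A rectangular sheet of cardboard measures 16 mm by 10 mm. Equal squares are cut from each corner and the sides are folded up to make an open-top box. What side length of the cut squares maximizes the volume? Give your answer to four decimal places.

With cut size x, the volume is V(x) = x(16 − 2x)(10 − 2x) for 0 < x < 5.
V'(x) = 12x^2 − 104x + 160. Setting V'(x) = 0 gives x ≈ 2.0000 (the root in (0, 5)).
V''(x) = 24x − 104 is negative there, so this is the maximum; V ≈ 144.0000.

2.0000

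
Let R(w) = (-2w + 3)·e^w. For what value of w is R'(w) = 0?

R'(w) = (-2)·e^w + (-2w + 3)·1·e^w = (-2w + 1)·e^w. Since e^w > 0, the only critical point is w = 1/2.
R''(1/2) has the same sign as -2 < 0, so this is a local maximum.
R(1/2) = (2)·e^(1/2) ≈ 3.2974.

1/2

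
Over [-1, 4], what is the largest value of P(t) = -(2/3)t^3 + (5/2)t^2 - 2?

P'(t) = -2t^2 + 5t, which vanishes at t = 0 and t = 5/2.
Evaluating at the critical points and endpoints: P(-1) = 7/6,  P(0) = -2,  P(5/2) = 77/24,  P(4) = -14/3.
So the maximum is P(5/2) = 77/24.

77/24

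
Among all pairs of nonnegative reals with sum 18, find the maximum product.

81

With x + y = 18, the product is P(x) = x(18 − x).
P'(x) = 18 − 2x = 0 gives x = 9; P'' = −2 < 0, so this is the maximum.
P = 9·9 = 81.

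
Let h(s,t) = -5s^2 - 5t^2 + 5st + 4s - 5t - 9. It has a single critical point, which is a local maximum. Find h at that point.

∂h/∂s = -10s + 5t + 4 = 0 and ∂h/∂t = 5s - 10t - 5 = 0, so (s, t) = (1/5, -2/5).
The Hessian has h_{ss} = -10, h_{tt} = -10, h_{st} = 5, giving D = 75 > 0 with h_{ss} < 0, so the point is a local maximum.
h(1/5, -2/5) = -38/5.

-38/5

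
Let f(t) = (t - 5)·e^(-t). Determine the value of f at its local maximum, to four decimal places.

Differentiating with the product rule gives f'(t) = (-t + 6)·e^(-t). Since e^(-t) > 0, the only critical point is t = 6.
f''(6) has the same sign as -1 < 0, so this is a local maximum.
f(6) = (1)·e^(-6) ≈ 0.0025.

0.0025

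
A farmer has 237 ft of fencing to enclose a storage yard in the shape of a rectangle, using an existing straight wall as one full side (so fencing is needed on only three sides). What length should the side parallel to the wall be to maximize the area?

Let the sides perpendicular to the wall have length x and the parallel side y, so 2x + y = 237 and the area is A = xy = x(237 − 2x).
A'(x) = 237 − 4x = 0 gives x = 237/4, and A''(x) = −4 < 0 confirms a maximum.
Then y = 237 − 2·237/4 = 237/2 and A = 56169/8.

237/2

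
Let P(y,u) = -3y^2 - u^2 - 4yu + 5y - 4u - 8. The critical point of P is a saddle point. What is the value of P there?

∂P/∂y = -6y - 4u + 5 = 0 and ∂P/∂u = -4y - 2u - 4 = 0, so (y, u) = (-13/2, 11).
The Hessian has P_{yy} = -6, P_{uu} = -2, P_{yu} = -4, giving D = -4 < 0, so the point is a saddle point.
P(-13/2, 11) = -185/4.

-185/4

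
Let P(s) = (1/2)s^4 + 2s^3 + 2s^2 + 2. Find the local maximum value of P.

P'(s) = 2s^3 + 6s^2 + 4s. Setting P'(s) = 0 gives s ∈ {-2, -1, 0}.
P''(s) = 6s^2 + 12s + 4. P''(-2) = 4 > 0 ⇒ local minimum; P''(-1) = -2 < 0 ⇒ local maximum; P''(0) = 4 > 0 ⇒ local minimum.
The local maximum is P(-1) = 5/2.

5/2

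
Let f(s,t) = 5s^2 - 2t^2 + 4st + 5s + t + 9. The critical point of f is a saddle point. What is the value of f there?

439/56

∂f/∂s = 10s + 4t + 5 = 0 and ∂f/∂t = 4s - 4t + 1 = 0, so (s, t) = (-3/7, -5/28).
The Hessian has f_{ss} = 10, f_{tt} = -4, f_{st} = 4, giving D = -56 < 0, so the point is a saddle point.
f(-3/7, -5/28) = 439/56.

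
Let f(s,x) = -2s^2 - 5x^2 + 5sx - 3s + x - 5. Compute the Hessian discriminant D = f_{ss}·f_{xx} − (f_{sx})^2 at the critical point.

∂f/∂s = -4s + 5x - 3 = 0 and ∂f/∂x = 5s - 10x + 1 = 0, so (s, x) = (-5/3, -11/15).
The Hessian has f_{ss} = -4, f_{xx} = -10, f_{sx} = 5, giving D = 15 > 0 with f_{ss} < 0, so the point is a local maximum.
D = (-4)·(-10) − (5)^2 = 15.

15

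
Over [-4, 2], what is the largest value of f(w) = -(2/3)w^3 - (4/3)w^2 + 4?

The derivative is -2w^2 - (8/3)w, which vanishes at w = -4/3 and w = 0.
Candidates: f(-4) = 76/3, f(-4/3) = 260/81, f(0) = 4, f(2) = -20/3.
Hence the absolute maximum is 76/3 at w = -4.

76/3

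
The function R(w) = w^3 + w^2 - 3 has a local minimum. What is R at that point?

-3

Critical points: R'(w) = 3w^2 + 2w vanishes at w = -2/3, 0.
R''(w) = 6w + 2. R''(-2/3) = -2 < 0 ⇒ local maximum; R''(0) = 2 > 0 ⇒ local minimum.
Thus R has its local minimum at w = 0, with value -3.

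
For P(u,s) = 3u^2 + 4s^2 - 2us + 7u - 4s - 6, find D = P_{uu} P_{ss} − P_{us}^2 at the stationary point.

∂P/∂u = 6u - 2s + 7 = 0 and ∂P/∂s = -2u + 8s - 4 = 0, so (u, s) = (-12/11, 5/22).
The Hessian has P_{uu} = 6, P_{ss} = 8, P_{us} = -2, giving D = 44 > 0 with P_{uu} > 0, so the point is a local minimum.
D = (6)·(8) − (-2)^2 = 44.

44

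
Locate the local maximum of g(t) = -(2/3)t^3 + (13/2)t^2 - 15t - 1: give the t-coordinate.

Critical points: g'(t) = -2t^2 + 13t - 15 vanishes at t = 3/2, 5.
Second-derivative test with g''(t) = -4t + 13: g''(3/2) = 7 > 0 ⇒ local minimum; g''(5) = -7 < 0 ⇒ local maximum.
So the local maximum value is g(5) = 19/6.

5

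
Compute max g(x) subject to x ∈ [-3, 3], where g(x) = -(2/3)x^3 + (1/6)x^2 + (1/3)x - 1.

35/2

The derivative is -2x^2 + (1/3)x + 1/3, which vanishes at x = -1/3 and x = 1/2.
Evaluating at the critical points and endpoints: g(-3) = 35/2; g(-1/3) = -173/162; g(1/2) = -7/8; g(3) = -33/2.
Hence the absolute maximum is 35/2 at x = -3.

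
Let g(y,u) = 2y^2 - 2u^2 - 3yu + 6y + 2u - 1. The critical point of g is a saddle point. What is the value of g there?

-53/25

∂g/∂y = 4y - 3u + 6 = 0 and ∂g/∂u = -3y - 4u + 2 = 0, so (y, u) = (-18/25, 26/25).
The Hessian has g_{yy} = 4, g_{uu} = -4, g_{yu} = -3, giving D = -25 < 0, so the point is a saddle point.
g(-18/25, 26/25) = -53/25.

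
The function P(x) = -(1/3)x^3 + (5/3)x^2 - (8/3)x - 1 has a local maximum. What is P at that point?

-7/3

P'(x) = -x^2 + (10/3)x - 8/3 = 0 at x = 4/3, 2.
Since P''(x) = -2x + 10/3, we get P''(4/3) = 2/3 > 0 ⇒ local minimum; P''(2) = -2/3 < 0 ⇒ local maximum.
The local maximum is P(2) = -7/3.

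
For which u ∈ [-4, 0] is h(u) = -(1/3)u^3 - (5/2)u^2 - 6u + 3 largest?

-4

The derivative is -u^2 - 5u - 6, which vanishes at u = -3 and u = -2.
Evaluating at the critical points and endpoints: h(-4) = 25/3; h(-3) = 15/2; h(-2) = 23/3; h(0) = 3.
Hence the absolute maximum is 25/3 at u = -4.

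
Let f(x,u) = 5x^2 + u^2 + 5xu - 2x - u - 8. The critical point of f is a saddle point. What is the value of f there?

-41/5

∂f/∂x = 10x + 5u - 2 = 0 and ∂f/∂u = 5x + 2u - 1 = 0, so (x, u) = (1/5, 0).
The Hessian has f_{xx} = 10, f_{uu} = 2, f_{xu} = 5, giving D = -5 < 0, so the point is a saddle point.
f(1/5, 0) = -41/5.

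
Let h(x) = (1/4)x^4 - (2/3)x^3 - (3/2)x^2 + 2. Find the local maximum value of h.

2

h'(x) = x^3 - 2x^2 - 3x = 0 at x = -1, 0, 3.
h''(x) = 3x^2 - 4x - 3. h''(-1) = 4 > 0 ⇒ local minimum; h''(0) = -3 < 0 ⇒ local maximum; h''(3) = 12 > 0 ⇒ local minimum.
Thus h has its local maximum at x = 0, with value 2.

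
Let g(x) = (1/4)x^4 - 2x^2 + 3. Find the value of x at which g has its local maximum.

g'(x) = x^3 - 4x = 0 at x = -2, 0, 2.
Since g''(x) = 3x^2 - 4, we get g''(-2) = 8 > 0 ⇒ local minimum; g''(0) = -4 < 0 ⇒ local maximum; g''(2) = 8 > 0 ⇒ local minimum.
So the local maximum value is g(0) = 3.

0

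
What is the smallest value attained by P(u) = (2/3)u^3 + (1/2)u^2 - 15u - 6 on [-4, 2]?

-86/3

Differentiating, P'(u) = 2u^2 + u - 15; whose only zero in [-4, 2] is u = -3.
Compare values at every candidate in [-4, 2]: P(-4) = 58/3,  P(-3) = 51/2,  P(2) = -86/3.
So the minimum is P(2) = -86/3.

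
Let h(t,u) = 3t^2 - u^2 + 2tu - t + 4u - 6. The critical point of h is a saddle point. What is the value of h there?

-41/16

∂h/∂t = 6t + 2u - 1 = 0 and ∂h/∂u = 2t - 2u + 4 = 0, so (t, u) = (-3/8, 13/8).
The Hessian has h_{tt} = 6, h_{uu} = -2, h_{tu} = 2, giving D = -16 < 0, so the point is a saddle point.
h(-3/8, 13/8) = -41/16.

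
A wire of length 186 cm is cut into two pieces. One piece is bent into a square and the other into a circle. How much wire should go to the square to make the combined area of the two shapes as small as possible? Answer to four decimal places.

Let x be the length used for the square. Square side x/4; circle radius (186−x)/(2π).
A(x) = (x/4)² + π·((186−x)/(2π))² = x²/16 + (186−x)²/(4π) for 0 ≤ x ≤ 186. A'(x) = x/8 − (186−x)/(2π) = 0 gives x = 4·186/(π+4) ≈ 104.1784.
A'' = 1/8 + 1/(2π) > 0, so this gives the minimum combined area; x ≈ 104.1784 cm to the square.

104.1784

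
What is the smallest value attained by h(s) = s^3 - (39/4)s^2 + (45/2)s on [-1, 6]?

Differentiating, h'(s) = 3s^2 - (39/2)s + 45/2; which vanishes at s = 3/2 and s = 5.
Evaluating at the critical points and endpoints: h(-1) = -133/4; h(3/2) = 243/16; h(5) = -25/4; h(6) = 0.
Hence the absolute minimum is -133/4 at s = -1.

-133/4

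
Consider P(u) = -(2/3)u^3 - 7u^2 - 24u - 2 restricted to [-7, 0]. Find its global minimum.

-2

P'(u) = -2u^2 - 14u - 24, which vanishes at u = -4 and u = -3.
Candidates: P(-7) = 155/3, P(-4) = 74/3, P(-3) = 25, P(0) = -2.
So the minimum is P(0) = -2.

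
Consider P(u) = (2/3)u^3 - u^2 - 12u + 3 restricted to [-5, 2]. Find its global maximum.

The derivative is 2u^2 - 2u - 12, whose only zero in [-5, 2] is u = -2.
Compare values at every candidate in [-5, 2]: P(-5) = -136/3, P(-2) = 53/3, P(2) = -59/3.
Hence the absolute maximum is 53/3 at u = -2.

53/3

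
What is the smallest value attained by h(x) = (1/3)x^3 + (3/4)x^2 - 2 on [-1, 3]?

-2

Differentiating, h'(x) = x^2 + (3/2)x; whose only zero in [-1, 3] is x = 0.
Candidates: h(-1) = -19/12, h(0) = -2, h(3) = 55/4.
So the minimum is h(0) = -2.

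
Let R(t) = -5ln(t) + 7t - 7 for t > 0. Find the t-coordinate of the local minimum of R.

R'(t) = -5/t + 7 = 0 gives t = 5/7.
R''(t) = 5/t², which is positive for t > 0, so this is a local minimum.
R(5/7) = -5·ln(5/7) + 5 - 7 ≈ -0.3176.

5/7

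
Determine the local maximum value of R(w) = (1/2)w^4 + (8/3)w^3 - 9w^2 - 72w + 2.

211/2

Critical points: R'(w) = 2w^3 + 8w^2 - 18w - 72 vanishes at w = -4, -3, 3.
Second-derivative test with R''(w) = 6w^2 + 16w - 18: R''(-4) = 14 > 0 ⇒ local minimum; R''(-3) = -12 < 0 ⇒ local maximum; R''(3) = 84 > 0 ⇒ local minimum.
So the local maximum value is R(-3) = 211/2.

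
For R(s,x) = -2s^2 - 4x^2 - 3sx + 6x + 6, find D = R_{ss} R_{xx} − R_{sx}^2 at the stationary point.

∂R/∂s = -4s - 3x = 0 and ∂R/∂x = -3s - 8x + 6 = 0, so (s, x) = (-18/23, 24/23).
The Hessian has R_{ss} = -4, R_{xx} = -8, R_{sx} = -3, giving D = 23 > 0 with R_{ss} < 0, so the point is a local maximum.
D = (-4)·(-8) − (-3)^2 = 23.

23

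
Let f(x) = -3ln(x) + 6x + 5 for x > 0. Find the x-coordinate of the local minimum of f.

1/2

f'(x) = -3/x + 6 = 0 gives x = 1/2.
f''(x) = 3/x², which is positive for x > 0, so this is a local minimum.
f(1/2) = -3·ln(1/2) + 3 + 5 ≈ 10.0794.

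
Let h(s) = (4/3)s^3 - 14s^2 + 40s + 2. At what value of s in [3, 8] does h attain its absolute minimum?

h'(s) = 4s^2 - 28s + 40, whose only zero in [3, 8] is s = 5.
Candidates: h(3) = 32,  h(5) = 56/3,  h(8) = 326/3.
Hence the absolute minimum is 56/3 at s = 5.

5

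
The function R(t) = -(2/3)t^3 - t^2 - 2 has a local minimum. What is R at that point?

-7/3

Critical points: R'(t) = -2t^2 - 2t vanishes at t = -1, 0.
Second-derivative test with R''(t) = -4t - 2: R''(-1) = 2 > 0 ⇒ local minimum; R''(0) = -2 < 0 ⇒ local maximum.
The local minimum is R(-1) = -7/3.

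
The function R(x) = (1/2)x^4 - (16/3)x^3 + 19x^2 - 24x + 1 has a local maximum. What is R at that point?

-7/2

Critical points: R'(x) = 2x^3 - 16x^2 + 38x - 24 vanishes at x = 1, 3, 4.
Second-derivative test with R''(x) = 6x^2 - 32x + 38: R''(1) = 12 > 0 ⇒ local minimum; R''(3) = -4 < 0 ⇒ local maximum; R''(4) = 6 > 0 ⇒ local minimum.
Thus R has its local maximum at x = 3, with value -7/2.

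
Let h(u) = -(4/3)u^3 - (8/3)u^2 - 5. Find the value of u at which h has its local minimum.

-4/3

Critical points: h'(u) = -4u^2 - (16/3)u vanishes at u = -4/3, 0.
Second-derivative test with h''(u) = -8u - 16/3: h''(-4/3) = 16/3 > 0 ⇒ local minimum; h''(0) = -16/3 < 0 ⇒ local maximum.
Thus h has its local minimum at u = -4/3, with value -533/81.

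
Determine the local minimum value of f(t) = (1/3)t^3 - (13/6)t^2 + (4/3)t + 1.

Critical points: f'(t) = t^2 - (13/3)t + 4/3 vanishes at t = 1/3, 4.
Since f''(t) = 2t - 13/3, we get f''(1/3) = -11/3 < 0 ⇒ local maximum; f''(4) = 11/3 > 0 ⇒ local minimum.
So the local minimum value is f(4) = -7.

-7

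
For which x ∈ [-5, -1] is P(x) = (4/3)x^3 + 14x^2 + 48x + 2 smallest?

The derivative is 4x^2 + 28x + 48, which vanishes at x = -4 and x = -3.
Evaluating at the critical points and endpoints: P(-5) = -164/3, P(-4) = -154/3, P(-3) = -52, P(-1) = -100/3.
Hence the absolute minimum is -164/3 at x = -5.

-5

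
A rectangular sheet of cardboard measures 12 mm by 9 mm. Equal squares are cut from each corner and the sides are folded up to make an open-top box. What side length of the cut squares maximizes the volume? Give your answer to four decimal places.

1.6972

With cut size x, the volume is V(x) = x(12 − 2x)(9 − 2x) for 0 < x < 4.5.
V'(x) = 12x^2 − 84x + 108. Setting V'(x) = 0 gives x ≈ 1.6972 (the root in (0, 4.5)).
V''(x) = 24x − 84 is negative there, so this is the maximum; V ≈ 81.8722.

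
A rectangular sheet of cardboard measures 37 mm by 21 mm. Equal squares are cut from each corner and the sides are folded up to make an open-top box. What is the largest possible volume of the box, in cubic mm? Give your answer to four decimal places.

With cut size x, the volume is V(x) = x(37 − 2x)(21 − 2x) for 0 < x < 10.5.
V'(x) = 12x^2 − 232x + 777. Setting V'(x) = 0 gives x ≈ 4.3099 (the root in (0, 10.5)).
V''(x) = 24x − 232 is negative there, so this is the maximum; V ≈ 1514.2944.

1514.2944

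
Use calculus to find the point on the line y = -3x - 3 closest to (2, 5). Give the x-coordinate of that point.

Minimize D(x)^2 = (x - 2)^2 + (-3x - 8)^2.
d/dx[D^2] = 2(x - 2) + 2·(-3)·(-3x - 8) = 0 ⇒ x = -11/5.
Then y = 18/5 and the distance is √(98/5) ≈ 4.4272.

-11/5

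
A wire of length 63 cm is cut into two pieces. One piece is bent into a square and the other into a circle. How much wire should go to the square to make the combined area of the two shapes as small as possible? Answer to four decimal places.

Let x be the length used for the square. Square side x/4; circle radius (63−x)/(2π).
A(x) = (x/4)² + π·((63−x)/(2π))² = x²/16 + (63−x)²/(4π) for 0 ≤ x ≤ 63. A'(x) = x/8 − (63−x)/(2π) = 0 gives x = 4·63/(π+4) ≈ 35.2862.
A'' = 1/8 + 1/(2π) > 0, so this gives the minimum combined area; x ≈ 35.2862 cm to the square.

35.2862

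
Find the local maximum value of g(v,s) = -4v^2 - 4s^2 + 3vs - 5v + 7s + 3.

∂g/∂v = -8v + 3s - 5 = 0 and ∂g/∂s = 3v - 8s + 7 = 0, so (v, s) = (-19/55, 41/55).
The Hessian has g_{vv} = -8, g_{ss} = -8, g_{vs} = 3, giving D = 55 > 0 with g_{vv} < 0, so the point is a local maximum.
g(-19/55, 41/55) = 356/55.

356/55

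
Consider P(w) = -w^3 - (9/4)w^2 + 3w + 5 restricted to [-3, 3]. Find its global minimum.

-133/4

Differentiating, P'(w) = -3w^2 - (9/2)w + 3; which vanishes at w = -2 and w = 1/2.
Compare values at every candidate in [-3, 3]: P(-3) = 11/4, P(-2) = -2, P(1/2) = 93/16, P(3) = -133/4.
So the minimum is P(3) = -133/4.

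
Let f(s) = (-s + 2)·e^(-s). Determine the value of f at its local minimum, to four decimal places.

-0.0498

By the product rule, f'(s) = (s - 3)·e^(-s). Since e^(-s) > 0, the only critical point is s = 3.
f''(3) has the same sign as 1 > 0, so this is a local minimum.
f(3) = (-1)·e^(-3) ≈ -0.0498.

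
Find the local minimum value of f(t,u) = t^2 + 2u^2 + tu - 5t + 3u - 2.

∂f/∂t = 2t + u - 5 = 0 and ∂f/∂u = t + 4u + 3 = 0, so (t, u) = (23/7, -11/7).
The Hessian has f_{tt} = 2, f_{uu} = 4, f_{tu} = 1, giving D = 7 > 0 with f_{tt} > 0, so the point is a local minimum.
f(23/7, -11/7) = -88/7.

-88/7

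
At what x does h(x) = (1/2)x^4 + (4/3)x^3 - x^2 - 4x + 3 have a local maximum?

Critical points: h'(x) = 2x^3 + 4x^2 - 2x - 4 vanishes at x = -2, -1, 1.
Second-derivative test with h''(x) = 6x^2 + 8x - 2: h''(-2) = 6 > 0 ⇒ local minimum; h''(-1) = -4 < 0 ⇒ local maximum; h''(1) = 12 > 0 ⇒ local minimum.
So the local maximum value is h(-1) = 31/6.

-1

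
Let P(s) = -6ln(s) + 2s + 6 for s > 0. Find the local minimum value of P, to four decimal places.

5.4083

P'(s) = -6/s + 2 = 0 gives s = 3.
P''(s) = 6/s², which is positive for s > 0, so this is a local minimum.
P(3) = -6·ln(3) + 6 + 6 ≈ 5.4083.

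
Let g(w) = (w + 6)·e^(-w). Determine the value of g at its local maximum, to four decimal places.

148.4132

By the product rule, g'(w) = (-w - 5)·e^(-w). Since e^(-w) > 0, the only critical point is w = -5.
g''(-5) has the same sign as -1 < 0, so this is a local maximum.
g(-5) = (1)·e^(5) ≈ 148.4132.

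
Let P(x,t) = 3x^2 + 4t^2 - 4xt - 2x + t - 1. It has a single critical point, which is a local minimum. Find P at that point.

∂P/∂x = 6x - 4t - 2 = 0 and ∂P/∂t = -4x + 8t + 1 = 0, so (x, t) = (3/8, 1/16).
The Hessian has P_{xx} = 6, P_{tt} = 8, P_{xt} = -4, giving D = 32 > 0 with P_{xx} > 0, so the point is a local minimum.
P(3/8, 1/16) = -43/32.

-43/32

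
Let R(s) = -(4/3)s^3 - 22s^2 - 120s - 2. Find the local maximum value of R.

Critical points: R'(s) = -4s^2 - 44s - 120 vanishes at s = -6, -5.
Second-derivative test with R''(s) = -8s - 44: R''(-6) = 4 > 0 ⇒ local minimum; R''(-5) = -4 < 0 ⇒ local maximum.
The local maximum is R(-5) = 644/3.

644/3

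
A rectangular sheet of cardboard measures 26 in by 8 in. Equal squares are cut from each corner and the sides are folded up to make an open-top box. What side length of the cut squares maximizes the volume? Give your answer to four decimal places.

1.8225

With cut size x, the volume is V(x) = x(26 − 2x)(8 − 2x) for 0 < x < 4.
V'(x) = 12x^2 − 136x + 208. Setting V'(x) = 0 gives x ≈ 1.8225 (the root in (0, 4)).
V''(x) = 24x − 136 is negative there, so this is the maximum; V ≈ 177.4314.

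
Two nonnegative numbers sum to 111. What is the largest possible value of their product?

12321/4

With x + y = 111, the product is P(x) = x(111 − x).
P'(x) = 111 − 2x = 0 gives x = 111/2; P'' = −2 < 0, so this is the maximum.
P = 111/2·111/2 = 12321/4.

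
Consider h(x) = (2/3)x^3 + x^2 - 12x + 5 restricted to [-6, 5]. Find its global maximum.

160/3

Differentiating, h'(x) = 2x^2 + 2x - 12; which vanishes at x = -3 and x = 2.
Candidates: h(-6) = -31, h(-3) = 32, h(2) = -29/3, h(5) = 160/3.
The maximum over the interval is 160/3, attained at x = 5.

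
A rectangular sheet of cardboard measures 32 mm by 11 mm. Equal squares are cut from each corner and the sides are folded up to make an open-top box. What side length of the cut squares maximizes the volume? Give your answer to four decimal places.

With cut size x, the volume is V(x) = x(32 − 2x)(11 − 2x) for 0 < x < 5.5.
V'(x) = 12x^2 − 172x + 352. Setting V'(x) = 0 gives x ≈ 2.4733 (the root in (0, 5.5)).
V''(x) = 24x − 172 is negative there, so this is the maximum; V ≈ 405.0401.

2.4733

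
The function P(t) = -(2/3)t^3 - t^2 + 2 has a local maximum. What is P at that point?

2

Critical points: P'(t) = -2t^2 - 2t vanishes at t = -1, 0.
Since P''(t) = -4t - 2, we get P''(-1) = 2 > 0 ⇒ local minimum; P''(0) = -2 < 0 ⇒ local maximum.
The local maximum is P(0) = 2.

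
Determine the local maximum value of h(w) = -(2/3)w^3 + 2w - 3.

-5/3

Critical points: h'(w) = -2w^2 + 2 vanishes at w = -1, 1.
Since h''(w) = -4w, we get h''(-1) = 4 > 0 ⇒ local minimum; h''(1) = -4 < 0 ⇒ local maximum.
The local maximum is h(1) = -5/3.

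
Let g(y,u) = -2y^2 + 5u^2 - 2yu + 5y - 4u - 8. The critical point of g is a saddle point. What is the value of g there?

-299/44

∂g/∂y = -4y - 2u + 5 = 0 and ∂g/∂u = -2y + 10u - 4 = 0, so (y, u) = (21/22, 13/22).
The Hessian has g_{yy} = -4, g_{uu} = 10, g_{yu} = -2, giving D = -44 < 0, so the point is a saddle point.
g(21/22, 13/22) = -299/44.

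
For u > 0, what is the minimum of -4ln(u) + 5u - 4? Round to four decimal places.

f'(u) = -4/u + 5 = 0 gives u = 4/5.
f''(u) = 4/u², which is positive for u > 0, so this is a local minimum.
f(4/5) = -4·ln(4/5) + 4 - 4 ≈ 0.8926.

0.8926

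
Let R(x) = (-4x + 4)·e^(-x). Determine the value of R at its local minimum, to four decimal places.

-0.5413

Differentiating with the product rule gives R'(x) = (4x - 8)·e^(-x). Since e^(-x) > 0, the only critical point is x = 2.
R''(2) has the same sign as 4 > 0, so this is a local minimum.
R(2) = (-4)·e^(-2) ≈ -0.5413.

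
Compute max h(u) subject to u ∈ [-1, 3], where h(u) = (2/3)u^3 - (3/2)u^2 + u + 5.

25/2

Differentiating, h'(u) = 2u^2 - 3u + 1; which vanishes at u = 1/2 and u = 1.
Evaluating at the critical points and endpoints: h(-1) = 11/6; h(1/2) = 125/24; h(1) = 31/6; h(3) = 25/2.
The maximum over the interval is 25/2, attained at u = 3.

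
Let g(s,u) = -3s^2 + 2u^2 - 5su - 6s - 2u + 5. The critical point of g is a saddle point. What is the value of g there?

∂g/∂s = -6s - 5u - 6 = 0 and ∂g/∂u = -5s + 4u - 2 = 0, so (s, u) = (-34/49, -18/49).
The Hessian has g_{ss} = -6, g_{uu} = 4, g_{su} = -5, giving D = -49 < 0, so the point is a saddle point.
g(-34/49, -18/49) = 365/49.

365/49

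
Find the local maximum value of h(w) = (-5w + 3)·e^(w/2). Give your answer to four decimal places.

By the product rule, h'(w) = (-(5/2)w - 7/2)·e^(w/2). Since e^(w/2) > 0, the only critical point is w = -7/5.
h''(-7/5) has the same sign as -5/2 < 0, so this is a local maximum.
h(-7/5) = (10)·e^(-7/10) ≈ 4.9659.

4.9659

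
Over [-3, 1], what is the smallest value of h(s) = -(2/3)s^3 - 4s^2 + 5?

The derivative is -2s^2 - 8s, whose only zero in [-3, 1] is s = 0.
Candidates: h(-3) = -13,  h(0) = 5,  h(1) = 1/3.
Hence the absolute minimum is -13 at s = -3.

-13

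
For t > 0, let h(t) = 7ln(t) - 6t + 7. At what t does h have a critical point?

7/6

h'(t) = 7/t − 6 = 0 gives t = 7/6.
h''(t) = -7/t², which is negative for t > 0, so this is a local maximum.
h(7/6) = 7·ln(7/6) - 7 + 7 ≈ 1.0791.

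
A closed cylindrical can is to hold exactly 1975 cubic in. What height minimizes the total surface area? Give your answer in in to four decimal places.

With radius r and height h, πr²h = 1975 so h = 1975/(πr²), and S(r) = 2πr² + 2πrh = 2πr² + 2·1975/r.
S'(r) = 4πr − 2·1975/r² = 0 ⇒ r³ = 1975/(2π), so r ≈ 6.7993 and h = 2r ≈ 13.5985.
S''(r) = 4π + 4·1975/r³ > 0, so this is the minimum; S ≈ 871.4168.

13.5985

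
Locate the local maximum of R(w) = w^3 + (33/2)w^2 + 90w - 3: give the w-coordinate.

-6

Critical points: R'(w) = 3w^2 + 33w + 90 vanishes at w = -6, -5.
R''(w) = 6w + 33. R''(-6) = -3 < 0 ⇒ local maximum; R''(-5) = 3 > 0 ⇒ local minimum.
Thus R has its local maximum at w = -6, with value -165.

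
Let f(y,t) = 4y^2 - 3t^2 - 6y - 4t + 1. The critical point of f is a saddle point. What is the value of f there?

∂f/∂y = 8y - 6 = 0 and ∂f/∂t = -6t - 4 = 0, so (y, t) = (3/4, -2/3).
The Hessian has f_{yy} = 8, f_{tt} = -6, f_{yt} = 0, giving D = -48 < 0, so the point is a saddle point.
f(3/4, -2/3) = 1/12.

1/12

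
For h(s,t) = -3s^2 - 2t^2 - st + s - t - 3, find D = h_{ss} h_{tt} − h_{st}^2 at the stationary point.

∂h/∂s = -6s - t + 1 = 0 and ∂h/∂t = -s - 4t - 1 = 0, so (s, t) = (5/23, -7/23).
The Hessian has h_{ss} = -6, h_{tt} = -4, h_{st} = -1, giving D = 23 > 0 with h_{ss} < 0, so the point is a local maximum.
D = (-6)·(-4) − (-1)^2 = 23.

23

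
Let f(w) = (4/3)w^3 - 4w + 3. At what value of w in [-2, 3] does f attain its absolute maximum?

f'(w) = 4w^2 - 4, which vanishes at w = -1 and w = 1.
Compare values at every candidate in [-2, 3]: f(-2) = 1/3,  f(-1) = 17/3,  f(1) = 1/3,  f(3) = 27.
So the maximum is f(3) = 27.

3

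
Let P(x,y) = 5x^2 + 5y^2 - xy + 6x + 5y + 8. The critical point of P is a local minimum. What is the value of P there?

457/99

∂P/∂x = 10x - y + 6 = 0 and ∂P/∂y = -x + 10y + 5 = 0, so (x, y) = (-65/99, -56/99).
The Hessian has P_{xx} = 10, P_{yy} = 10, P_{xy} = -1, giving D = 99 > 0 with P_{xx} > 0, so the point is a local minimum.
P(-65/99, -56/99) = 457/99.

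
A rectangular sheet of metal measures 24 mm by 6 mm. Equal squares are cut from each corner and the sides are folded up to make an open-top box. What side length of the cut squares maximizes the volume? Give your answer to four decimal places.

With cut size x, the volume is V(x) = x(24 − 2x)(6 − 2x) for 0 < x < 3.
V'(x) = 12x^2 − 120x + 144. Setting V'(x) = 0 gives x ≈ 1.3944 (the root in (0, 3)).
V''(x) = 24x − 120 is negative there, so this is the maximum; V ≈ 94.9773.

1.3944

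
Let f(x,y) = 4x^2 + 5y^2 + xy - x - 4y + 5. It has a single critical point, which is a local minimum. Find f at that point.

∂f/∂x = 8x + y - 1 = 0 and ∂f/∂y = x + 10y - 4 = 0, so (x, y) = (6/79, 31/79).
The Hessian has f_{xx} = 8, f_{yy} = 10, f_{xy} = 1, giving D = 79 > 0 with f_{xx} > 0, so the point is a local minimum.
f(6/79, 31/79) = 330/79.

330/79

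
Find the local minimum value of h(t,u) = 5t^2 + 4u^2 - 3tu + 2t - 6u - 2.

-302/71

∂h/∂t = 10t - 3u + 2 = 0 and ∂h/∂u = -3t + 8u - 6 = 0, so (t, u) = (2/71, 54/71).
The Hessian has h_{tt} = 10, h_{uu} = 8, h_{tu} = -3, giving D = 71 > 0 with h_{tt} > 0, so the point is a local minimum.
h(2/71, 54/71) = -302/71.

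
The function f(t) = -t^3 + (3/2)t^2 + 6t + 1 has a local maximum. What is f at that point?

Critical points: f'(t) = -3t^2 + 3t + 6 vanishes at t = -1, 2.
f''(t) = -6t + 3. f''(-1) = 9 > 0 ⇒ local minimum; f''(2) = -9 < 0 ⇒ local maximum.
Thus f has its local maximum at t = 2, with value 11.

11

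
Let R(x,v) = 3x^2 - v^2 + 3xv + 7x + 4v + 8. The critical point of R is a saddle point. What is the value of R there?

∂R/∂x = 6x + 3v + 7 = 0 and ∂R/∂v = 3x - 2v + 4 = 0, so (x, v) = (-26/21, 1/7).
The Hessian has R_{xx} = 6, R_{vv} = -2, R_{xv} = 3, giving D = -21 < 0, so the point is a saddle point.
R(-26/21, 1/7) = 83/21.

83/21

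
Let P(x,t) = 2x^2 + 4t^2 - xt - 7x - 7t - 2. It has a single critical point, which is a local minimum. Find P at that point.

-405/31

∂P/∂x = 4x - t - 7 = 0 and ∂P/∂t = -x + 8t - 7 = 0, so (x, t) = (63/31, 35/31).
The Hessian has P_{xx} = 4, P_{tt} = 8, P_{xt} = -1, giving D = 31 > 0 with P_{xx} > 0, so the point is a local minimum.
P(63/31, 35/31) = -405/31.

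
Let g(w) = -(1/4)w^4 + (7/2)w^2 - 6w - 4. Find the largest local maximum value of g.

101/4

Critical points: g'(w) = -w^3 + 7w - 6 vanishes at w = -3, 1, 2.
Second-derivative test with g''(w) = -3w^2 + 7: g''(-3) = -20 < 0 ⇒ local maximum; g''(1) = 4 > 0 ⇒ local minimum; g''(2) = -5 < 0 ⇒ local maximum.
So the largest local maximum value is g(-3) = 101/4.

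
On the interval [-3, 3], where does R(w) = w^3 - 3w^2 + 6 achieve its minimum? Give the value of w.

-3

R'(w) = 3w^2 - 6w, which vanishes at w = 0 and w = 2.
Candidates: R(-3) = -48, R(0) = 6, R(2) = 2, R(3) = 6.
So the minimum is R(-3) = -48.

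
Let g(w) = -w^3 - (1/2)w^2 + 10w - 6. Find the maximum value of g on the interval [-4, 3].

10

The derivative is -3w^2 - w + 10, which vanishes at w = -2 and w = 5/3.
Evaluating at the critical points and endpoints: g(-4) = 10; g(-2) = -20; g(5/3) = 251/54; g(3) = -15/2.
Hence the absolute maximum is 10 at w = -4.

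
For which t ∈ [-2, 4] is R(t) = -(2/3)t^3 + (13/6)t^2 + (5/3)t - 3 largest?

The derivative is -2t^2 + (13/3)t + 5/3, which vanishes at t = -1/3 and t = 5/2.
Compare values at every candidate in [-2, 4]: R(-2) = 23/3,  R(-1/3) = -533/162,  R(5/2) = 103/24,  R(4) = -13/3.
The maximum over the interval is 23/3, attained at t = -2.

-2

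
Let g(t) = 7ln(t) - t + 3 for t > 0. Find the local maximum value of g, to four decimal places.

9.6214

g'(t) = 7/t − 1 = 0 gives t = 7.
g''(t) = -7/t², which is negative for t > 0, so this is a local maximum.
g(7) = 7·ln(7) - 7 + 3 ≈ 9.6214.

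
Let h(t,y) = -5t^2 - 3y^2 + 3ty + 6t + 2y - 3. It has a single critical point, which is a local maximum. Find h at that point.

11/51

∂h/∂t = -10t + 3y + 6 = 0 and ∂h/∂y = 3t - 6y + 2 = 0, so (t, y) = (14/17, 38/51).
The Hessian has h_{tt} = -10, h_{yy} = -6, h_{ty} = 3, giving D = 51 > 0 with h_{tt} < 0, so the point is a local maximum.
h(14/17, 38/51) = 11/51.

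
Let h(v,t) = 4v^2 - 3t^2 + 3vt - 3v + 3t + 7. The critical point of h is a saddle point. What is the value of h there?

145/19

∂h/∂v = 8v + 3t - 3 = 0 and ∂h/∂t = 3v - 6t + 3 = 0, so (v, t) = (3/19, 11/19).
The Hessian has h_{vv} = 8, h_{tt} = -6, h_{vt} = 3, giving D = -57 < 0, so the point is a saddle point.
h(3/19, 11/19) = 145/19.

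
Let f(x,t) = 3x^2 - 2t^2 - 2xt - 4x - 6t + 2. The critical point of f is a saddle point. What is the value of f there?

45/7

∂f/∂x = 6x - 2t - 4 = 0 and ∂f/∂t = -2x - 4t - 6 = 0, so (x, t) = (1/7, -11/7).
The Hessian has f_{xx} = 6, f_{tt} = -4, f_{xt} = -2, giving D = -28 < 0, so the point is a saddle point.
f(1/7, -11/7) = 45/7.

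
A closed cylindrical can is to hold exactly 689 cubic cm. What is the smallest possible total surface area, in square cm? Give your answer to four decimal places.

With radius r and height h, πr²h = 689 so h = 689/(πr²), and S(r) = 2πr² + 2πrh = 2πr² + 2·689/r.
S'(r) = 4πr − 2·689/r² = 0 ⇒ r³ = 689/(2π), so r ≈ 4.7864 and h = 2r ≈ 9.5729.
S''(r) = 4π + 4·689/r³ > 0, so this is the minimum; S ≈ 431.8445.

431.8445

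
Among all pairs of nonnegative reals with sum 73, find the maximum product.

With x + y = 73, the product is P(x) = x(73 − x).
P'(x) = 73 − 2x = 0 gives x = 73/2; P'' = −2 < 0, so this is the maximum.
P = 73/2·73/2 = 5329/4.

5329/4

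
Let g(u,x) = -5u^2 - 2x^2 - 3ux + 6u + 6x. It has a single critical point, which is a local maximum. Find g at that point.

144/31

∂g/∂u = -10u - 3x + 6 = 0 and ∂g/∂x = -3u - 4x + 6 = 0, so (u, x) = (6/31, 42/31).
The Hessian has g_{uu} = -10, g_{xx} = -4, g_{ux} = -3, giving D = 31 > 0 with g_{uu} < 0, so the point is a local maximum.
g(6/31, 42/31) = 144/31.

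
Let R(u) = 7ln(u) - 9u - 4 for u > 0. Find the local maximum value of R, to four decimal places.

-12.7592

R'(u) = 7/u − 9 = 0 gives u = 7/9.
R''(u) = -7/u², which is negative for u > 0, so this is a local maximum.
R(7/9) = 7·ln(7/9) - 7 - 4 ≈ -12.7592.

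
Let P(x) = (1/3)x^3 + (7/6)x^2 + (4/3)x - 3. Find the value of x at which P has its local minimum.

-1

P'(x) = x^2 + (7/3)x + 4/3. Setting P'(x) = 0 gives x ∈ {-4/3, -1}.
Since P''(x) = 2x + 7/3, we get P''(-4/3) = -1/3 < 0 ⇒ local maximum; P''(-1) = 1/3 > 0 ⇒ local minimum.
Thus P has its local minimum at x = -1, with value -7/2.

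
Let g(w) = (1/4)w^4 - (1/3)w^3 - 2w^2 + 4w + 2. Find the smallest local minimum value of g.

Critical points: g'(w) = w^3 - w^2 - 4w + 4 vanishes at w = -2, 1, 2.
Second-derivative test with g''(w) = 3w^2 - 2w - 4: g''(-2) = 12 > 0 ⇒ local minimum; g''(1) = -3 < 0 ⇒ local maximum; g''(2) = 4 > 0 ⇒ local minimum.
The smallest local minimum is g(-2) = -22/3.

-22/3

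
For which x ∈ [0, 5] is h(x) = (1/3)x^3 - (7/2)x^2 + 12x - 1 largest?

5

h'(x) = x^2 - 7x + 12, which vanishes at x = 3 and x = 4.
Candidates: h(0) = -1,  h(3) = 25/2,  h(4) = 37/3,  h(5) = 79/6.
So the maximum is h(5) = 79/6.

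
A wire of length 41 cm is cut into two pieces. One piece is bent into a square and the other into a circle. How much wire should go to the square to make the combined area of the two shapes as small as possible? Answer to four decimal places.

Let x be the length used for the square. Square side x/4; circle radius (41−x)/(2π).
A(x) = (x/4)² + π·((41−x)/(2π))² = x²/16 + (41−x)²/(4π) for 0 ≤ x ≤ 41. A'(x) = x/8 − (41−x)/(2π) = 0 gives x = 4·41/(π+4) ≈ 22.9641.
A'' = 1/8 + 1/(2π) > 0, so this gives the minimum combined area; x ≈ 22.9641 cm to the square.

22.9641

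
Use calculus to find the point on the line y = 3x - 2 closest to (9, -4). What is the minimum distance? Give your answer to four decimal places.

Minimize D(x)^2 = (x - 9)^2 + (3x + 2)^2.
d/dx[D^2] = 2(x - 9) + 2·3·(3x + 2) = 0 ⇒ x = 3/10.
Then y = -11/10 and the distance is √(841/10) ≈ 9.1706.

9.1706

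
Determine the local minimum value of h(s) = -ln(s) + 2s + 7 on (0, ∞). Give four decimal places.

8.6931

h'(s) = -1/s + 2 = 0 gives s = 1/2.
h''(s) = 1/s², which is positive for s > 0, so this is a local minimum.
h(1/2) = -1·ln(1/2) + 1 + 7 ≈ 8.6931.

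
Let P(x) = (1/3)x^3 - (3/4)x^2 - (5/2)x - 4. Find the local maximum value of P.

-31/12

Critical points: P'(x) = x^2 - (3/2)x - 5/2 vanishes at x = -1, 5/2.
P''(x) = 2x - 3/2. P''(-1) = -7/2 < 0 ⇒ local maximum; P''(5/2) = 7/2 > 0 ⇒ local minimum.
So the local maximum value is P(-1) = -31/12.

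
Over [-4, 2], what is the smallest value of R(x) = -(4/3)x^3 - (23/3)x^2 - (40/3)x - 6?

The derivative is -4x^2 - (46/3)x - 40/3, which vanishes at x = -5/2 and x = -4/3.
Evaluating at the critical points and endpoints: R(-4) = 10,  R(-5/2) = 1/4,  R(-4/3) = 106/81,  R(2) = -74.
Hence the absolute minimum is -74 at x = 2.

-74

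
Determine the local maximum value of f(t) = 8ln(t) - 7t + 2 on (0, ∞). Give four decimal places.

f'(t) = 8/t − 7 = 0 gives t = 8/7.
f''(t) = -8/t², which is negative for t > 0, so this is a local maximum.
f(8/7) = 8·ln(8/7) - 8 + 2 ≈ -4.9317.

-4.9317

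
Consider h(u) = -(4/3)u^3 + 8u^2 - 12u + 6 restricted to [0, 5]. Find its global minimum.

Differentiating, h'(u) = -4u^2 + 16u - 12; which vanishes at u = 1 and u = 3.
Compare values at every candidate in [0, 5]: h(0) = 6,  h(1) = 2/3,  h(3) = 6,  h(5) = -62/3.
The minimum over the interval is -62/3, attained at u = 5.

-62/3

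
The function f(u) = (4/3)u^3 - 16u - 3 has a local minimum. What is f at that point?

f'(u) = 4u^2 - 16. Setting f'(u) = 0 gives u ∈ {-2, 2}.
Second-derivative test with f''(u) = 8u: f''(-2) = -16 < 0 ⇒ local maximum; f''(2) = 16 > 0 ⇒ local minimum.
The local minimum is f(2) = -73/3.

-73/3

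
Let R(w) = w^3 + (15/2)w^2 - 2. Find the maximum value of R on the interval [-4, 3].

185/2

Differentiating, R'(w) = 3w^2 + 15w; whose only zero in [-4, 3] is w = 0.
Compare values at every candidate in [-4, 3]: R(-4) = 54,  R(0) = -2,  R(3) = 185/2.
Hence the absolute maximum is 185/2 at w = 3.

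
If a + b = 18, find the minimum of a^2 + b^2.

With a + b = 18, a^2 + b^2 = a^2 + (18 − a)^2.
The derivative 2a − 2(18 − a) = 4a − 36 vanishes at a = 9; second derivative 4 > 0, a minimum.
The minimum is 2·(9)^2 = 162.

162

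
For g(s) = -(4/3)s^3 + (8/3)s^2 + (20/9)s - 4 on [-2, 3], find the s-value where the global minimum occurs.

g'(s) = -4s^2 + (16/3)s + 20/9, which vanishes at s = -1/3 and s = 5/3.
Evaluating at the critical points and endpoints: g(-2) = 116/9; g(-1/3) = -356/81; g(5/3) = 76/81; g(3) = -28/3.
So the minimum is g(3) = -28/3.

3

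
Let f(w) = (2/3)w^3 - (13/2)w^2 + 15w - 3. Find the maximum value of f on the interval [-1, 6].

57/8

f'(w) = 2w^2 - 13w + 15, which vanishes at w = 3/2 and w = 5.
Candidates: f(-1) = -151/6; f(3/2) = 57/8; f(5) = -43/6; f(6) = -3.
The maximum over the interval is 57/8, attained at w = 3/2.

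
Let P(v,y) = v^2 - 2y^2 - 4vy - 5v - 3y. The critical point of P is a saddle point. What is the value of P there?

19/24

∂P/∂v = 2v - 4y - 5 = 0 and ∂P/∂y = -4v - 4y - 3 = 0, so (v, y) = (1/3, -13/12).
The Hessian has P_{vv} = 2, P_{yy} = -4, P_{vy} = -4, giving D = -24 < 0, so the point is a saddle point.
P(1/3, -13/12) = 19/24.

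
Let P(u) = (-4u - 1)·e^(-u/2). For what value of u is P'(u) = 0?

7/4

P'(u) = (-4)·e^(-u/2) + (-4u - 1)·(-1/2)·e^(-u/2) = (2u - 7/2)·e^(-u/2). Since e^(-u/2) > 0, the only critical point is u = 7/4.
P''(7/4) has the same sign as 2 > 0, so this is a local minimum.
P(7/4) = (-8)·e^(-7/8) ≈ -3.3349.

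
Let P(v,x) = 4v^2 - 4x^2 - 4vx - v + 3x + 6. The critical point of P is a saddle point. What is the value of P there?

25/4

∂P/∂v = 8v - 4x - 1 = 0 and ∂P/∂x = -4v - 8x + 3 = 0, so (v, x) = (1/4, 1/4).
The Hessian has P_{vv} = 8, P_{xx} = -8, P_{vx} = -4, giving D = -80 < 0, so the point is a saddle point.
P(1/4, 1/4) = 25/4.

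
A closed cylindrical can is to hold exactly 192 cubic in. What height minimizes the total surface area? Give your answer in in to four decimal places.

6.2527

With radius r and height h, πr²h = 192 so h = 192/(πr²), and S(r) = 2πr² + 2πrh = 2πr² + 2·192/r.
S'(r) = 4πr − 2·192/r² = 0 ⇒ r³ = 192/(2π), so r ≈ 3.1264 and h = 2r ≈ 6.2527.
S''(r) = 4π + 4·192/r³ > 0, so this is the minimum; S ≈ 184.2392.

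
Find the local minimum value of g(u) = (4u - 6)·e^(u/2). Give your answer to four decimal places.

Differentiating with the product rule gives g'(u) = (2u + 1)·e^(u/2). Since e^(u/2) > 0, the only critical point is u = -1/2.
g''(-1/2) has the same sign as 2 > 0, so this is a local minimum.
g(-1/2) = (-8)·e^(-1/4) ≈ -6.2304.

-6.2304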